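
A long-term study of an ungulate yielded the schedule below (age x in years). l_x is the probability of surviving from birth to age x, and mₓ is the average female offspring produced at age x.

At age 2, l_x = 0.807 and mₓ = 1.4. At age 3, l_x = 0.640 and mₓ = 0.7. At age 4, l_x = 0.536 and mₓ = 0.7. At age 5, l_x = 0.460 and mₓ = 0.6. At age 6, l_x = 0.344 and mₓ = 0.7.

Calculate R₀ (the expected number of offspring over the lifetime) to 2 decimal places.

2.47

R₀ = Σ l_x mₓ:
  age 2: 0.807 × 1.4 = 1.1298
  age 3: 0.640 × 0.7 = 0.4480
  age 4: 0.536 × 0.7 = 0.3752
  age 5: 0.460 × 0.6 = 0.2760
  age 6: 0.344 × 0.7 = 0.2408
R₀ = 1.1298 + 0.4480 + 0.3752 + 0.2760 + 0.2408 = 2.4698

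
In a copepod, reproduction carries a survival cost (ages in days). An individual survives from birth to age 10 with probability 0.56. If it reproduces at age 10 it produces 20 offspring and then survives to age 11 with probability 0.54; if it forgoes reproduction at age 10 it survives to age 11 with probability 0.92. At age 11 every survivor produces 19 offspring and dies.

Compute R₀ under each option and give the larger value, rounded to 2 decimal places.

16.95

breed at age 10: R₀ = 0.56 × (20 + 0.54 × 19) = 0.56 × 30.2600 = 16.9456
delay to age 11: R₀ = 0.56 × (0.92 × 19) = 0.56 × 17.4800 = 9.7888
Higher: breed at age 10 (16.9456).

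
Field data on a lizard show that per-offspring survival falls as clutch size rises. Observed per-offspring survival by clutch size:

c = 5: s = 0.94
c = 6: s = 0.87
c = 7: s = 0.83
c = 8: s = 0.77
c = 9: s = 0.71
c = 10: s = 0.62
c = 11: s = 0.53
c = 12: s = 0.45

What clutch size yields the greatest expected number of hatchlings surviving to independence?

9

Expected hatchlings surviving to independence = c × s(c):
  c=5: 5 × 0.94 = 4.700
  c=6: 6 × 0.87 = 5.220
  c=7: 7 × 0.83 = 5.810
  c=8: 8 × 0.77 = 6.160
  c=9: 9 × 0.71 = 6.390
  c=10: 10 × 0.62 = 6.200
  c=11: 11 × 0.53 = 5.830
  c=12: 12 × 0.45 = 5.400
Maximum at c = 9 (6.390 hatchlings surviving to independence).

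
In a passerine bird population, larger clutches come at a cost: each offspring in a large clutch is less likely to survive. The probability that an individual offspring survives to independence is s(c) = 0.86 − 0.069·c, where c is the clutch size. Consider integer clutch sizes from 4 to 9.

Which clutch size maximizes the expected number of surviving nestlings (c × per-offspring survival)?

6

Expected surviving nestlings = c × s(c):
  c=4: 4 × 0.584 = 2.336
  c=5: 5 × 0.515 = 2.575
  c=6: 6 × 0.446 = 2.676
  c=7: 7 × 0.377 = 2.639
  c=8: 8 × 0.308 = 2.464
  c=9: 9 × 0.239 = 2.151
Maximum at c = 6 (2.676 surviving nestlings).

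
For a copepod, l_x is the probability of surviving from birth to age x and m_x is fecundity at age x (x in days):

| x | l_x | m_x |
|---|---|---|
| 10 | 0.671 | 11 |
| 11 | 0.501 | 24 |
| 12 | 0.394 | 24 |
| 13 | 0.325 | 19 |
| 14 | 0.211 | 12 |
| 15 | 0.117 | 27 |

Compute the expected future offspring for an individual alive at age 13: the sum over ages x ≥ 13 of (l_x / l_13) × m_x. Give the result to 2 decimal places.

36.51

l_13 = 0.325. Conditional survival from age 13 to x is l_x / l_13.
  x=13: (0.325/0.325) × 19 = 19.0000
  x=14: (0.211/0.325) × 12 = 7.7908
  x=15: (0.117/0.325) × 27 = 9.7200
Sum = 19.0000 + 7.7908 + 9.7200 = 36.5108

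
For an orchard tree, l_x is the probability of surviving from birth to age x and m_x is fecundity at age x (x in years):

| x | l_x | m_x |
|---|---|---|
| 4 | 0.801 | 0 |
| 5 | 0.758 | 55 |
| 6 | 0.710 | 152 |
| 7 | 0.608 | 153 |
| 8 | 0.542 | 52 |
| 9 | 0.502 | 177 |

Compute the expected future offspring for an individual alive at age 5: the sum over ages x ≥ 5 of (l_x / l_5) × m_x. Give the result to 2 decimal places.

474.50

l_5 = 0.758. Conditional survival from age 5 to x is l_x / l_5.
  x=5: (0.758/0.758) × 55 = 55.0000
  x=6: (0.710/0.758) × 152 = 142.3747
  x=7: (0.608/0.758) × 153 = 122.7230
  x=8: (0.542/0.758) × 52 = 37.1821
  x=9: (0.502/0.758) × 177 = 117.2216
Sum = 55.0000 + 142.3747 + 122.7230 + 37.1821 + 117.2216 = 474.5013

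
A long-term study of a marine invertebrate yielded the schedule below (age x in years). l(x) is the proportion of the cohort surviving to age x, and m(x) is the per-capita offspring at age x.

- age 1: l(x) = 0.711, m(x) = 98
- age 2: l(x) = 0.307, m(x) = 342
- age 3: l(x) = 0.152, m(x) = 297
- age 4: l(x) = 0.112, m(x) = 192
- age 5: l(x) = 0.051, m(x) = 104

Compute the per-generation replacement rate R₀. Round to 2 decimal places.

246.62

R₀ = Σ l(x) m(x):
  age 1: 0.711 × 98 = 69.6780
  age 2: 0.307 × 342 = 104.9940
  age 3: 0.152 × 297 = 45.1440
  age 4: 0.112 × 192 = 21.5040
  age 5: 0.051 × 104 = 5.3040
R₀ = 69.6780 + 104.9940 + 45.1440 + 21.5040 + 5.3040 = 246.6240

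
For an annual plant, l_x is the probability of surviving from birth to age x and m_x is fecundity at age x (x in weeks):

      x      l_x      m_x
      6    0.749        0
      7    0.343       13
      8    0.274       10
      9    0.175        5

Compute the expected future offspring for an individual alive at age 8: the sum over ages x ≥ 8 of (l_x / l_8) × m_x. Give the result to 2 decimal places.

l_8 = 0.274. Conditional survival from age 8 to x is l_x / l_8.
  x=8: (0.274/0.274) × 10 = 10.0000
  x=9: (0.175/0.274) × 5 = 3.1934
Sum = 10.0000 + 3.1934 = 13.1934

13.19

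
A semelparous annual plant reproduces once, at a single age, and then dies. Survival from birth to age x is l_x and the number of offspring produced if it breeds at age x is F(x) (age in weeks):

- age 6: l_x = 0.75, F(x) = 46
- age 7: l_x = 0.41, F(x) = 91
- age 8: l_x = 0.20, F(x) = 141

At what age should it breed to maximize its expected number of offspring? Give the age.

Expected offspring if breeding at age x = l_x × F(x):
  age 6: 0.75 × 46 = 34.500
  age 7: 0.41 × 91 = 37.310
  age 8: 0.20 × 141 = 28.200
Maximum at age 7 (37.310).

7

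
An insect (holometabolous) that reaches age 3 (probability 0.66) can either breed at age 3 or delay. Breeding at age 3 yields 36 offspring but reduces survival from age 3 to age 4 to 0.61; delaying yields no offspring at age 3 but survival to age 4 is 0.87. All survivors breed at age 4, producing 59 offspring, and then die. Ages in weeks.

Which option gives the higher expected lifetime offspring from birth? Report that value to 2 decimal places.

47.51

breed at age 3: R₀ = 0.66 × (36 + 0.61 × 59) = 0.66 × 71.9900 = 47.5134
delay to age 4: R₀ = 0.66 × (0.87 × 59) = 0.66 × 51.3300 = 33.8778
Higher: breed at age 3 (47.5134).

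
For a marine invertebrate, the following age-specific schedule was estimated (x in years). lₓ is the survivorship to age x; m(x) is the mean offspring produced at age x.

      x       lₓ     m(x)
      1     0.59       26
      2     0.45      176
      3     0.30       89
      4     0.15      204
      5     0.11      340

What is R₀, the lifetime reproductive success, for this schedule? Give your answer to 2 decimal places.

R₀ = Σ lₓ m(x):
  age 1: 0.59 × 26 = 15.3400
  age 2: 0.45 × 176 = 79.2000
  age 3: 0.30 × 89 = 26.7000
  age 4: 0.15 × 204 = 30.6000
  age 5: 0.11 × 340 = 37.4000
R₀ = 15.3400 + 79.2000 + 26.7000 + 30.6000 + 37.4000 = 189.2400

189.24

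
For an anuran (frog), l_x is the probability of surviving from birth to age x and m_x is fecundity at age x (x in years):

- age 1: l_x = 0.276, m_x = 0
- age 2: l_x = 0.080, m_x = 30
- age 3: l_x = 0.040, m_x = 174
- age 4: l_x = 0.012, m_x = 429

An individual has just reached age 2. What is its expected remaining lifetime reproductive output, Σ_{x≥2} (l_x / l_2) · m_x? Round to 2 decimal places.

l_2 = 0.080. Conditional survival from age 2 to x is l_x / l_2.
  x=2: (0.080/0.080) × 30 = 30.0000
  x=3: (0.040/0.080) × 174 = 87.0000
  x=4: (0.012/0.080) × 429 = 64.3500
Sum = 30.0000 + 87.0000 + 64.3500 = 181.3500

181.35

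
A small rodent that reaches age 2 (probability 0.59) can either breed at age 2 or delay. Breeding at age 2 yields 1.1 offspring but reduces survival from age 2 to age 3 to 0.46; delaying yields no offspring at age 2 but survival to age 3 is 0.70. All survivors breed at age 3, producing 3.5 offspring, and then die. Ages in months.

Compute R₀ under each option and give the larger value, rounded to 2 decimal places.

1.60

breed at age 2: R₀ = 0.59 × (1.1 + 0.46 × 3.5) = 0.59 × 2.7100 = 1.5989
delay to age 3: R₀ = 0.59 × (0.70 × 3.5) = 0.59 × 2.4500 = 1.4455
Higher: breed at age 2 (1.5989).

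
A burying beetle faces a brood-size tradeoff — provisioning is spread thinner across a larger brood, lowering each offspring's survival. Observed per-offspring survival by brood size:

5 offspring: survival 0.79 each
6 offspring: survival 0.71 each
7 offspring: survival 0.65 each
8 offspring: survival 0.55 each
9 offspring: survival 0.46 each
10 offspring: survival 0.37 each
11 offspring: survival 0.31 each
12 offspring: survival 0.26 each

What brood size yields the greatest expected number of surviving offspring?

7

Expected surviving offspring = c × s(c):
  c=5: 5 × 0.79 = 3.950
  c=6: 6 × 0.71 = 4.260
  c=7: 7 × 0.65 = 4.550
  c=8: 8 × 0.55 = 4.400
  c=9: 9 × 0.46 = 4.140
  c=10: 10 × 0.37 = 3.700
  c=11: 11 × 0.31 = 3.410
  c=12: 12 × 0.26 = 3.120
Maximum at c = 7 (4.550 surviving offspring).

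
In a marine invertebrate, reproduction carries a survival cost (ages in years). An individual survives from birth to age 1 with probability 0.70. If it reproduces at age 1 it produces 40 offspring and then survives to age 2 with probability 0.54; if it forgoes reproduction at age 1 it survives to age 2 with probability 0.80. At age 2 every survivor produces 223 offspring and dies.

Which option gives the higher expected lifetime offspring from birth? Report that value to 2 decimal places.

breed at age 1: R₀ = 0.70 × (40 + 0.54 × 223) = 0.70 × 160.4200 = 112.2940
delay to age 2: R₀ = 0.70 × (0.80 × 223) = 0.70 × 178.4000 = 124.8800
Higher: delay to age 2 (124.8800).

124.88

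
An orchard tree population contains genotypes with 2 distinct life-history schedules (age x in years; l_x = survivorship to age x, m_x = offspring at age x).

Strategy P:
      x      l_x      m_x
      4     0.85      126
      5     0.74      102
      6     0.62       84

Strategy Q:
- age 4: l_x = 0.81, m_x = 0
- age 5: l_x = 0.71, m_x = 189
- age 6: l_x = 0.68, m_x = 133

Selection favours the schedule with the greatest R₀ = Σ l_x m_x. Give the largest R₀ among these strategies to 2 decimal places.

234.66

Strategy P: R₀ = 0.85×126 + 0.74×102 + 0.62×84 = 234.6600
Strategy Q: R₀ = 0.81×0 + 0.71×189 + 0.68×133 = 224.6300
Highest R₀: strategy P with 234.6600.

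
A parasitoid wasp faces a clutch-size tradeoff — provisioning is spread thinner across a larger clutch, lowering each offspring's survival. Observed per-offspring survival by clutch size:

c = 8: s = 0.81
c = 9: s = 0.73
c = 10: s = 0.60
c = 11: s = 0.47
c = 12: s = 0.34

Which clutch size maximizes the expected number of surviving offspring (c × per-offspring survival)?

9

Expected surviving offspring = c × s(c):
  c=8: 8 × 0.81 = 6.480
  c=9: 9 × 0.73 = 6.570
  c=10: 10 × 0.60 = 6.000
  c=11: 11 × 0.47 = 5.170
  c=12: 12 × 0.34 = 4.080
Maximum at c = 9 (6.570 surviving offspring).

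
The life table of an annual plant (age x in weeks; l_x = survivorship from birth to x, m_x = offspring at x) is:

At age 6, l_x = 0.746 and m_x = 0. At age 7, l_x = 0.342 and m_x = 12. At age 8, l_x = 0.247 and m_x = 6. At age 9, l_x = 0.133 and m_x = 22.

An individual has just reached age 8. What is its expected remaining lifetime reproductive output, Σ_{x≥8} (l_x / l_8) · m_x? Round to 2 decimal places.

l_8 = 0.247. Conditional survival from age 8 to x is l_x / l_8.
  x=8: (0.247/0.247) × 6 = 6.0000
  x=9: (0.133/0.247) × 22 = 11.8462
Sum = 6.0000 + 11.8462 = 17.8462

17.85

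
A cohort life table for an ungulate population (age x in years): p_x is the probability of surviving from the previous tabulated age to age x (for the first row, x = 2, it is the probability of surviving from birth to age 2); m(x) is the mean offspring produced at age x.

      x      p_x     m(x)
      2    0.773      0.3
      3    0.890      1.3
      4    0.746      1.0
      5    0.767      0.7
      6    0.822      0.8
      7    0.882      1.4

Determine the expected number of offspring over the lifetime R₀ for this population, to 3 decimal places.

2.573

Survivorship from birth: l_x = p_2·p_3·…·p_x.
  l_2 = 0.77300
  l_3 = 0.68797
  l_4 = 0.51323
  l_5 = 0.39364
  l_6 = 0.32358
  l_7 = 0.28539
R₀ = Σ l_x m(x):
  age 2: 0.77300 × 0.3 = 0.2319
  age 3: 0.68797 × 1.3 = 0.8944
  age 4: 0.51323 × 1.0 = 0.5132
  age 5: 0.39364 × 0.7 = 0.2755
  age 6: 0.32358 × 0.8 = 0.2589
  age 7: 0.28539 × 1.4 = 0.3995
R₀ = 0.2319 + 0.8944 + 0.5132 + 0.2755 + 0.2589 + 0.3995 = 2.5734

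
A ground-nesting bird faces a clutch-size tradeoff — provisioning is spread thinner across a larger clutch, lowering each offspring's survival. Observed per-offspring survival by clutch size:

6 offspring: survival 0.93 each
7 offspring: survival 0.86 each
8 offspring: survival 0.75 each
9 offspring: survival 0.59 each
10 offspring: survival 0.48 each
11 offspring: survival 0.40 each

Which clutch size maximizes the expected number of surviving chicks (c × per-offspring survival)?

7

Expected surviving chicks = c × s(c):
  c=6: 6 × 0.93 = 5.580
  c=7: 7 × 0.86 = 6.020
  c=8: 8 × 0.75 = 6.000
  c=9: 9 × 0.59 = 5.310
  c=10: 10 × 0.48 = 4.800
  c=11: 11 × 0.40 = 4.400
Maximum at c = 7 (6.020 surviving chicks).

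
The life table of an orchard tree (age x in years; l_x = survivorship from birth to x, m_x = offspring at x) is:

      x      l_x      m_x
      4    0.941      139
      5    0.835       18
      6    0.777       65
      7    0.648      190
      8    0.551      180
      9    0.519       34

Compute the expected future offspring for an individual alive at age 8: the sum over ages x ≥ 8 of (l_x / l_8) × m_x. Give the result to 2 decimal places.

l_8 = 0.551. Conditional survival from age 8 to x is l_x / l_8.
  x=8: (0.551/0.551) × 180 = 180.0000
  x=9: (0.519/0.551) × 34 = 32.0254
Sum = 180.0000 + 32.0254 = 212.0254

212.03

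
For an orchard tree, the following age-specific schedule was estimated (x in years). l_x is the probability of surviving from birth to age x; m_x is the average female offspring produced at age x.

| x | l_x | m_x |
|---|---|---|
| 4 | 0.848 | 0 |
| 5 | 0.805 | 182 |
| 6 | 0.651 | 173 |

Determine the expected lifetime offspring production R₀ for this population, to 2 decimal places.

259.13

R₀ = Σ l_x m_x:
  age 4: 0.848 × 0 = 0.0000
  age 5: 0.805 × 182 = 146.5100
  age 6: 0.651 × 173 = 112.6230
R₀ = 0.0000 + 146.5100 + 112.6230 = 259.1330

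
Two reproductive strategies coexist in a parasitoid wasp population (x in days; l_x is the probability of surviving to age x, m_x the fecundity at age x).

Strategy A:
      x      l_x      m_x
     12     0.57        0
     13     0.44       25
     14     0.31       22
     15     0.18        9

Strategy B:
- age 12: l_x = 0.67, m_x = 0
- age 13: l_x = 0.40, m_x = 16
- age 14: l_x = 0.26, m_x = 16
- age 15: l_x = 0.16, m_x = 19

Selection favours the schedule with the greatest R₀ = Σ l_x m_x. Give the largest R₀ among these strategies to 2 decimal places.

19.44

Strategy A: R₀ = 0.57×0 + 0.44×25 + 0.31×22 + 0.18×9 = 19.4400
Strategy B: R₀ = 0.67×0 + 0.40×16 + 0.26×16 + 0.16×19 = 13.6000
Highest R₀: strategy A with 19.4400.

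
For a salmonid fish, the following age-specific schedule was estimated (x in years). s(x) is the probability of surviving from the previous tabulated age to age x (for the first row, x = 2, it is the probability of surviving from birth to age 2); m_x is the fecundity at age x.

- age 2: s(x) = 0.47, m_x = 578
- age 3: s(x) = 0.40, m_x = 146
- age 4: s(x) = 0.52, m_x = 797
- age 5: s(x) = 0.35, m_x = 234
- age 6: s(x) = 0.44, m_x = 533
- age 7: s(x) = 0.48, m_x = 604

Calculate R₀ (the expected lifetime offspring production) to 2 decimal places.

397.42

Survivorship from birth: l_x = s_2·s_3·…·s_x.
  l_2 = 0.47000
  l_3 = 0.18800
  l_4 = 0.09776
  l_5 = 0.03422
  l_6 = 0.01506
  l_7 = 0.00723
R₀ = Σ l_x m_x:
  age 2: 0.47000 × 578 = 271.6600
  age 3: 0.18800 × 146 = 27.4480
  age 4: 0.09776 × 797 = 77.9147
  age 5: 0.03422 × 234 = 8.0075
  age 6: 0.01506 × 533 = 8.0270
  age 7: 0.00723 × 604 = 4.3669
R₀ = 271.6600 + 27.4480 + 77.9147 + 8.0075 + 8.0270 + 4.3669 = 397.4241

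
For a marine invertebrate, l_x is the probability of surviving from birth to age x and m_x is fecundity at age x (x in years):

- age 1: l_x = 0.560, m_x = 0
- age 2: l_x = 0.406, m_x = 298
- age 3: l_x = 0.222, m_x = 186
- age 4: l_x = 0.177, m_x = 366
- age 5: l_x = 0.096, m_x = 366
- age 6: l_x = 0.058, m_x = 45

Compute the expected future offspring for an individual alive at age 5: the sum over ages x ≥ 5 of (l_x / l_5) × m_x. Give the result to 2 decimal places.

l_5 = 0.096. Conditional survival from age 5 to x is l_x / l_5.
  x=5: (0.096/0.096) × 366 = 366.0000
  x=6: (0.058/0.096) × 45 = 27.1875
Sum = 366.0000 + 27.1875 = 393.1875

393.19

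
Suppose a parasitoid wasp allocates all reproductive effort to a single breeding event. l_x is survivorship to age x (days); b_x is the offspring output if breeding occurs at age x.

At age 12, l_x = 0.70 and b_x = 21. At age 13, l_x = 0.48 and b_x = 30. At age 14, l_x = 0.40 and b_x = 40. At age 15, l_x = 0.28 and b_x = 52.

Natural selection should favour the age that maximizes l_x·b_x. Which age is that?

14

Expected offspring if breeding at age x = l_x × b_x:
  age 12: 0.70 × 21 = 14.700
  age 13: 0.48 × 30 = 14.400
  age 14: 0.40 × 40 = 16.000
  age 15: 0.28 × 52 = 14.560
Maximum at age 14 (16.000).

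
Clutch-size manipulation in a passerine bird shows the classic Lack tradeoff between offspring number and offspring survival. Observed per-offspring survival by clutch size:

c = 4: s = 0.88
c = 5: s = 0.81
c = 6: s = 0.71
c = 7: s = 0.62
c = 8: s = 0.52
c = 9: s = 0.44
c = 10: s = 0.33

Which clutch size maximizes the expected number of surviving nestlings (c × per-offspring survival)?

7

Expected surviving nestlings = c × s(c):
  c=4: 4 × 0.88 = 3.520
  c=5: 5 × 0.81 = 4.050
  c=6: 6 × 0.71 = 4.260
  c=7: 7 × 0.62 = 4.340
  c=8: 8 × 0.52 = 4.160
  c=9: 9 × 0.44 = 3.960
  c=10: 10 × 0.33 = 3.300
Maximum at c = 7 (4.340 surviving nestlings).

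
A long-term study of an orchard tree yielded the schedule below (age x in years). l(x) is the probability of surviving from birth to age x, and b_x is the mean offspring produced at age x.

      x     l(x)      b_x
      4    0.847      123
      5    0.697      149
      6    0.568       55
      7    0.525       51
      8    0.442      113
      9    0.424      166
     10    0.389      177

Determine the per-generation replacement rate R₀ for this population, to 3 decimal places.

455.232

R₀ = Σ l(x) b_x:
  age 4: 0.847 × 123 = 104.1810
  age 5: 0.697 × 149 = 103.8530
  age 6: 0.568 × 55 = 31.2400
  age 7: 0.525 × 51 = 26.7750
  age 8: 0.442 × 113 = 49.9460
  age 9: 0.424 × 166 = 70.3840
  age 10: 0.389 × 177 = 68.8530
R₀ = 104.1810 + 103.8530 + 31.2400 + 26.7750 + 49.9460 + 70.3840 + 68.8530 = 455.2320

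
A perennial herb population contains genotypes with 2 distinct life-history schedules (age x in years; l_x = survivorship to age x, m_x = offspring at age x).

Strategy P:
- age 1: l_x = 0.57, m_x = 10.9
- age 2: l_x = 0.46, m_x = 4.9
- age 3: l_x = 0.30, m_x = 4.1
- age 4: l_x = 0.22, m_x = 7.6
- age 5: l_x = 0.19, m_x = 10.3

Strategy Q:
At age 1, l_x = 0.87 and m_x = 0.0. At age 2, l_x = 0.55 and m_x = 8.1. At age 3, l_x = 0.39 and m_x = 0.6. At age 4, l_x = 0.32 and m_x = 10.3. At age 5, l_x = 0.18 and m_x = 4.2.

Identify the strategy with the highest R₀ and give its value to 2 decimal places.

Strategy P: R₀ = 0.57×10.9 + 0.46×4.9 + 0.30×4.1 + 0.22×7.6 + 0.19×10.3 = 13.3260
Strategy Q: R₀ = 0.87×0.0 + 0.55×8.1 + 0.39×0.6 + 0.32×10.3 + 0.18×4.2 = 8.7410
Highest R₀: strategy P with 13.3260.

13.33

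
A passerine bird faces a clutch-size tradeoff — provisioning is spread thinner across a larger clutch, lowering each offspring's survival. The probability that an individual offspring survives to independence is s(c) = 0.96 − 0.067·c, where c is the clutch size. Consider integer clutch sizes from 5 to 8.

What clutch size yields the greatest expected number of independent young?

Expected independent young = c × s(c):
  c=5: 5 × 0.625 = 3.125
  c=6: 6 × 0.558 = 3.348
  c=7: 7 × 0.491 = 3.437
  c=8: 8 × 0.424 = 3.392
Maximum at c = 7 (3.437 independent young).

7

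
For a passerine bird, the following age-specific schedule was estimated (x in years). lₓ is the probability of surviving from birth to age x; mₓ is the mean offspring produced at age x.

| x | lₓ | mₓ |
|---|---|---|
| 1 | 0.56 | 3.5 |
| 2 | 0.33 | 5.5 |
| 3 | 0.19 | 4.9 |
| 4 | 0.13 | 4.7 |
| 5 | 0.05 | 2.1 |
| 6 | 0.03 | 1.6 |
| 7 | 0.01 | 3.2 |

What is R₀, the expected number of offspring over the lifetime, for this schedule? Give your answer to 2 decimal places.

5.50

R₀ = Σ lₓ mₓ:
  age 1: 0.56 × 3.5 = 1.9600
  age 2: 0.33 × 5.5 = 1.8150
  age 3: 0.19 × 4.9 = 0.9310
  age 4: 0.13 × 4.7 = 0.6110
  age 5: 0.05 × 2.1 = 0.1050
  age 6: 0.03 × 1.6 = 0.0480
  age 7: 0.01 × 3.2 = 0.0320
R₀ = 1.9600 + 1.8150 + 0.9310 + 0.6110 + 0.1050 + 0.0480 + 0.0320 = 5.5020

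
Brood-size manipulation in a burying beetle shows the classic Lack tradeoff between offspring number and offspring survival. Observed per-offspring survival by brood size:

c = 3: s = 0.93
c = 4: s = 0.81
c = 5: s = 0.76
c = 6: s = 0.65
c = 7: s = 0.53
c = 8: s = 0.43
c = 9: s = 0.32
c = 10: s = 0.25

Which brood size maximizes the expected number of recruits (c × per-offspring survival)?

6

Expected recruits = c × s(c):
  c=3: 3 × 0.93 = 2.790
  c=4: 4 × 0.81 = 3.240
  c=5: 5 × 0.76 = 3.800
  c=6: 6 × 0.65 = 3.900
  c=7: 7 × 0.53 = 3.710
  c=8: 8 × 0.43 = 3.440
  c=9: 9 × 0.32 = 2.880
  c=10: 10 × 0.25 = 2.500
Maximum at c = 6 (3.900 recruits).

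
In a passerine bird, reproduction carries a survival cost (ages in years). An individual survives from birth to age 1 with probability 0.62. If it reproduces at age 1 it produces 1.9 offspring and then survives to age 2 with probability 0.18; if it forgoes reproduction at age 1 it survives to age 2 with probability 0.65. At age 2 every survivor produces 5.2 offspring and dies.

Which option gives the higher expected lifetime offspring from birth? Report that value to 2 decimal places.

breed at age 1: R₀ = 0.62 × (1.9 + 0.18 × 5.2) = 0.62 × 2.8360 = 1.7583
delay to age 2: R₀ = 0.62 × (0.65 × 5.2) = 0.62 × 3.3800 = 2.0956
Higher: delay to age 2 (2.0956).

2.10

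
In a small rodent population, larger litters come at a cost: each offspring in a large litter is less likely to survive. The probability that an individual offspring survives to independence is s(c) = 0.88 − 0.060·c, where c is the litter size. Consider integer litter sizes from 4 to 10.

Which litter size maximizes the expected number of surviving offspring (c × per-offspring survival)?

Expected surviving offspring = c × s(c):
  c=4: 4 × 0.640 = 2.560
  c=5: 5 × 0.580 = 2.900
  c=6: 6 × 0.520 = 3.120
  c=7: 7 × 0.460 = 3.220
  c=8: 8 × 0.400 = 3.200
  c=9: 9 × 0.340 = 3.060
  c=10: 10 × 0.280 = 2.800
Maximum at c = 7 (3.220 surviving offspring).

7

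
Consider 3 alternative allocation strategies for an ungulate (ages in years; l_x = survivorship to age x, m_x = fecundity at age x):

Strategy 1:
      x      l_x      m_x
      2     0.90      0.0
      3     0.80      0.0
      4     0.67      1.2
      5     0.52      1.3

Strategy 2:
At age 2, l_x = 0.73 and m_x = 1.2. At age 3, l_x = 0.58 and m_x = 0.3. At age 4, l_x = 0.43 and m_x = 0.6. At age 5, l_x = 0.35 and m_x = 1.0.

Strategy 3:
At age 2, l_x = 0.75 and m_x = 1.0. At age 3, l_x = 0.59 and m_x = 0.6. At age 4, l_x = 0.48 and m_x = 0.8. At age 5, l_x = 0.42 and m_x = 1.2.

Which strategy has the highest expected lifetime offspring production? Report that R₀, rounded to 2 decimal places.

Strategy 1: R₀ = 0.90×0.0 + 0.80×0.0 + 0.67×1.2 + 0.52×1.3 = 1.4800
Strategy 2: R₀ = 0.73×1.2 + 0.58×0.3 + 0.43×0.6 + 0.35×1.0 = 1.6580
Strategy 3: R₀ = 0.75×1.0 + 0.59×0.6 + 0.48×0.8 + 0.42×1.2 = 1.9920
Highest R₀: strategy 3 with 1.9920.

1.99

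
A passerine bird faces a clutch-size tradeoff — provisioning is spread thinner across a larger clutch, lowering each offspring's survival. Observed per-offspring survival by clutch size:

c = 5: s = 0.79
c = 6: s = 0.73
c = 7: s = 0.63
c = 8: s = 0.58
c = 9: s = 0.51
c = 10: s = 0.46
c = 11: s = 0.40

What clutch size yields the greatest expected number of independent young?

8

Expected independent young = c × s(c):
  c=5: 5 × 0.79 = 3.950
  c=6: 6 × 0.73 = 4.380
  c=7: 7 × 0.63 = 4.410
  c=8: 8 × 0.58 = 4.640
  c=9: 9 × 0.51 = 4.590
  c=10: 10 × 0.46 = 4.600
  c=11: 11 × 0.40 = 4.400
Maximum at c = 8 (4.640 independent young).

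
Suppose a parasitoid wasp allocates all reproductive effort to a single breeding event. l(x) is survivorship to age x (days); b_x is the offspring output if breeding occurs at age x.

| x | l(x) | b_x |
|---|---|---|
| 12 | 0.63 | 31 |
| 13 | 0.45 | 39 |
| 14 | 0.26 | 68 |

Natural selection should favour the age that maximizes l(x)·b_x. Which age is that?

Expected offspring if breeding at age x = l(x) × b_x:
  age 12: 0.63 × 31 = 19.530
  age 13: 0.45 × 39 = 17.550
  age 14: 0.26 × 68 = 17.680
Maximum at age 12 (19.530).

12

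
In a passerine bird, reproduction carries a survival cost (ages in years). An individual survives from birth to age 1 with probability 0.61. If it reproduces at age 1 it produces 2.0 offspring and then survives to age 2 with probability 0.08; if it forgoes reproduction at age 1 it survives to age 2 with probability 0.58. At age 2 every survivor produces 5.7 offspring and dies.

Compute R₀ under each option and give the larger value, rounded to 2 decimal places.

2.02

breed at age 1: R₀ = 0.61 × (2.0 + 0.08 × 5.7) = 0.61 × 2.4560 = 1.4982
delay to age 2: R₀ = 0.61 × (0.58 × 5.7) = 0.61 × 3.3060 = 2.0167
Higher: delay to age 2 (2.0167).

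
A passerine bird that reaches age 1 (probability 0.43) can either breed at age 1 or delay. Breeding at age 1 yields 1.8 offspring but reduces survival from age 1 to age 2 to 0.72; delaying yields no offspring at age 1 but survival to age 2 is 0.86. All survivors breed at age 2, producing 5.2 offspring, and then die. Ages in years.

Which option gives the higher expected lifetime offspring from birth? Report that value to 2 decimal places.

2.38

breed at age 1: R₀ = 0.43 × (1.8 + 0.72 × 5.2) = 0.43 × 5.5440 = 2.3839
delay to age 2: R₀ = 0.43 × (0.86 × 5.2) = 0.43 × 4.4720 = 1.9230
Higher: breed at age 1 (2.3839).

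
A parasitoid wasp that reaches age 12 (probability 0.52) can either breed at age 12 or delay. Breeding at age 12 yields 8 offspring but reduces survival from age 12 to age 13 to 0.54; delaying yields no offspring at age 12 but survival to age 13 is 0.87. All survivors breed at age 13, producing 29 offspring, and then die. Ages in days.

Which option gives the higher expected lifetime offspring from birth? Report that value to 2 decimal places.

13.12

breed at age 12: R₀ = 0.52 × (8 + 0.54 × 29) = 0.52 × 23.6600 = 12.3032
delay to age 13: R₀ = 0.52 × (0.87 × 29) = 0.52 × 25.2300 = 13.1196
Higher: delay to age 13 (13.1196).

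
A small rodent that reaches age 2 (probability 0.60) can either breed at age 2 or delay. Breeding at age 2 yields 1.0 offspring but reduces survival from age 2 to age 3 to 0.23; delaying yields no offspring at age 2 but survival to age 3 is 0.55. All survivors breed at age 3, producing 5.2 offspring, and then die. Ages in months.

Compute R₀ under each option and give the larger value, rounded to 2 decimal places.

1.72

breed at age 2: R₀ = 0.60 × (1.0 + 0.23 × 5.2) = 0.60 × 2.1960 = 1.3176
delay to age 3: R₀ = 0.60 × (0.55 × 5.2) = 0.60 × 2.8600 = 1.7160
Higher: delay to age 3 (1.7160).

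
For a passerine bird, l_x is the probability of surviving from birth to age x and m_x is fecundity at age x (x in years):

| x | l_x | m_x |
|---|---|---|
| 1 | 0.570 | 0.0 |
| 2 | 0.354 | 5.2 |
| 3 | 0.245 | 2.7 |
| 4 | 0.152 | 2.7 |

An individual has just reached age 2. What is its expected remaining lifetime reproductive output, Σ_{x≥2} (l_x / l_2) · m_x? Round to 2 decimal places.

8.23

l_2 = 0.354. Conditional survival from age 2 to x is l_x / l_2.
  x=2: (0.354/0.354) × 5.2 = 5.2000
  x=3: (0.245/0.354) × 2.7 = 1.8686
  x=4: (0.152/0.354) × 2.7 = 1.1593
Sum = 5.2000 + 1.8686 + 1.1593 = 8.2280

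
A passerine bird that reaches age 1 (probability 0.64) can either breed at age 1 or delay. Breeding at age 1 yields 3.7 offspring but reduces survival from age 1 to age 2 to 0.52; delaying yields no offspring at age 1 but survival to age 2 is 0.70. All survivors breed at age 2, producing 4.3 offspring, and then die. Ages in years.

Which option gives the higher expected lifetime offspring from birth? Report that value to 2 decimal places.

3.80

breed at age 1: R₀ = 0.64 × (3.7 + 0.52 × 4.3) = 0.64 × 5.9360 = 3.7990
delay to age 2: R₀ = 0.64 × (0.70 × 4.3) = 0.64 × 3.0100 = 1.9264
Higher: breed at age 1 (3.7990).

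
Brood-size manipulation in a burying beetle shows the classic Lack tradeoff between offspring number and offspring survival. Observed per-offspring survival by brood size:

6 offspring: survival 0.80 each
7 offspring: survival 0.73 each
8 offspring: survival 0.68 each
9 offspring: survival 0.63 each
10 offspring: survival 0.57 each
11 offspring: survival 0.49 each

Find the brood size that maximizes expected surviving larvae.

10

Expected surviving larvae = c × s(c):
  c=6: 6 × 0.80 = 4.800
  c=7: 7 × 0.73 = 5.110
  c=8: 8 × 0.68 = 5.440
  c=9: 9 × 0.63 = 5.670
  c=10: 10 × 0.57 = 5.700
  c=11: 11 × 0.49 = 5.390
Maximum at c = 10 (5.700 surviving larvae).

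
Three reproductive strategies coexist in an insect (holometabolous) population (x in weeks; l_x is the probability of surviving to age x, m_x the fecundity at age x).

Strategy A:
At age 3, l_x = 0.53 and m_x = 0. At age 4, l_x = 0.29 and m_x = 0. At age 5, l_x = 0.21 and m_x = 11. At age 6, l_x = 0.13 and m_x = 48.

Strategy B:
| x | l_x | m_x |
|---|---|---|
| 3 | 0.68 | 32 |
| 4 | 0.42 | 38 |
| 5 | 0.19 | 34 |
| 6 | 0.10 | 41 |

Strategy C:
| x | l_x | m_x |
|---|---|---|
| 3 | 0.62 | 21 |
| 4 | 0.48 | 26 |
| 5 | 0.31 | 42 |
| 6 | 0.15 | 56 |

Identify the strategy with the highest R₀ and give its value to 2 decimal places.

48.28

Strategy A: R₀ = 0.53×0 + 0.29×0 + 0.21×11 + 0.13×48 = 8.5500
Strategy B: R₀ = 0.68×32 + 0.42×38 + 0.19×34 + 0.10×41 = 48.2800
Strategy C: R₀ = 0.62×21 + 0.48×26 + 0.31×42 + 0.15×56 = 46.9200
Highest R₀: strategy B with 48.2800.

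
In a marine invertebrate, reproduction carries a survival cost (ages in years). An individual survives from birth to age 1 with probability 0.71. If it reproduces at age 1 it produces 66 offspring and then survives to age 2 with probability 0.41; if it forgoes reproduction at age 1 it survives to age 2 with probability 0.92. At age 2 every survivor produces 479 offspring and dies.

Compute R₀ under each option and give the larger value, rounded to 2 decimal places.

312.88

breed at age 1: R₀ = 0.71 × (66 + 0.41 × 479) = 0.71 × 262.3900 = 186.2969
delay to age 2: R₀ = 0.71 × (0.92 × 479) = 0.71 × 440.6800 = 312.8828
Higher: delay to age 2 (312.8828).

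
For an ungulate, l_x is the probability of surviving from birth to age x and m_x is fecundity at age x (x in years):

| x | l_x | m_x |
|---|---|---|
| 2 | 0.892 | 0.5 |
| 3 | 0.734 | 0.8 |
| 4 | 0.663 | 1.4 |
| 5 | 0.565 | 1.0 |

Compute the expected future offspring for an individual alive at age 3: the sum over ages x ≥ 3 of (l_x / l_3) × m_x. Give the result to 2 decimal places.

l_3 = 0.734. Conditional survival from age 3 to x is l_x / l_3.
  x=3: (0.734/0.734) × 0.8 = 0.8000
  x=4: (0.663/0.734) × 1.4 = 1.2646
  x=5: (0.565/0.734) × 1.0 = 0.7698
Sum = 0.8000 + 1.2646 + 0.7698 = 2.8343

2.83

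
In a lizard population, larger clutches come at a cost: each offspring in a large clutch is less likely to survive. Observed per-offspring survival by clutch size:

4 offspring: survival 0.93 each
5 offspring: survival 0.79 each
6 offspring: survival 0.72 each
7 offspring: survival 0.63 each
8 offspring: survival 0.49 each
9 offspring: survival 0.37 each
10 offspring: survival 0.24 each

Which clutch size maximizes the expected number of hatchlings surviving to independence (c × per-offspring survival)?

7

Expected hatchlings surviving to independence = c × s(c):
  c=4: 4 × 0.93 = 3.720
  c=5: 5 × 0.79 = 3.950
  c=6: 6 × 0.72 = 4.320
  c=7: 7 × 0.63 = 4.410
  c=8: 8 × 0.49 = 3.920
  c=9: 9 × 0.37 = 3.330
  c=10: 10 × 0.24 = 2.400
Maximum at c = 7 (4.410 hatchlings surviving to independence).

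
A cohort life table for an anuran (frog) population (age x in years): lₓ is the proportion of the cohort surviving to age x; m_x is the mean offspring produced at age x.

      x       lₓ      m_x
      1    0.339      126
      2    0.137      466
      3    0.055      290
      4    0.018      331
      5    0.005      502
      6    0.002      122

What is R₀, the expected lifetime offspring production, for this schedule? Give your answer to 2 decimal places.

131.22

R₀ = Σ lₓ m_x:
  age 1: 0.339 × 126 = 42.7140
  age 2: 0.137 × 466 = 63.8420
  age 3: 0.055 × 290 = 15.9500
  age 4: 0.018 × 331 = 5.9580
  age 5: 0.005 × 502 = 2.5100
  age 6: 0.002 × 122 = 0.2440
R₀ = 42.7140 + 63.8420 + 15.9500 + 5.9580 + 2.5100 + 0.2440 = 131.2180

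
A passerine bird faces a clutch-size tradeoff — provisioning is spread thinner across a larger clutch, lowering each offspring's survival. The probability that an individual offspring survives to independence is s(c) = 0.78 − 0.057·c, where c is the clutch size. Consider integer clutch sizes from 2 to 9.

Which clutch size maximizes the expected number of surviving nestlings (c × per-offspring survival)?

7

Expected surviving nestlings = c × s(c):
  c=2: 2 × 0.666 = 1.332
  c=3: 3 × 0.609 = 1.827
  c=4: 4 × 0.552 = 2.208
  c=5: 5 × 0.495 = 2.475
  c=6: 6 × 0.438 = 2.628
  c=7: 7 × 0.381 = 2.667
  c=8: 8 × 0.324 = 2.592
  c=9: 9 × 0.267 = 2.403
Maximum at c = 7 (2.667 surviving nestlings).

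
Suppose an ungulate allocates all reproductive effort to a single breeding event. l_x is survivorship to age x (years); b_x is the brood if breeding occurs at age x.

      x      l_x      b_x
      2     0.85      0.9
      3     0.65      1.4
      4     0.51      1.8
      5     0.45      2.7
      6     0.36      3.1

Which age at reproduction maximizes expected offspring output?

Expected offspring if breeding at age x = l_x × b_x:
  age 2: 0.85 × 0.9 = 0.765
  age 3: 0.65 × 1.4 = 0.910
  age 4: 0.51 × 1.8 = 0.918
  age 5: 0.45 × 2.7 = 1.215
  age 6: 0.36 × 3.1 = 1.116
Maximum at age 5 (1.215).

5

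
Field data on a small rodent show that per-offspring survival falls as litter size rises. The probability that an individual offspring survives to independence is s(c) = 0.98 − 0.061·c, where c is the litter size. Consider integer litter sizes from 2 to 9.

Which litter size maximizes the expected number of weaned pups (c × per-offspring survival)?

Expected weaned pups = c × s(c):
  c=2: 2 × 0.858 = 1.716
  c=3: 3 × 0.797 = 2.391
  c=4: 4 × 0.736 = 2.944
  c=5: 5 × 0.675 = 3.375
  c=6: 6 × 0.614 = 3.684
  c=7: 7 × 0.553 = 3.871
  c=8: 8 × 0.492 = 3.936
  c=9: 9 × 0.431 = 3.879
Maximum at c = 8 (3.936 weaned pups).

8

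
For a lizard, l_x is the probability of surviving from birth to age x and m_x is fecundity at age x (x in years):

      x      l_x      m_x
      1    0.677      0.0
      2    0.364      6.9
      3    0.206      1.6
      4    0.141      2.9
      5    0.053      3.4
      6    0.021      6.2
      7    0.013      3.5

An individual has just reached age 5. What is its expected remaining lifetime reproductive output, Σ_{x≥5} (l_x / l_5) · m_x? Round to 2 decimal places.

6.72

l_5 = 0.053. Conditional survival from age 5 to x is l_x / l_5.
  x=5: (0.053/0.053) × 3.4 = 3.4000
  x=6: (0.021/0.053) × 6.2 = 2.4566
  x=7: (0.013/0.053) × 3.5 = 0.8585
Sum = 3.4000 + 2.4566 + 0.8585 = 6.7151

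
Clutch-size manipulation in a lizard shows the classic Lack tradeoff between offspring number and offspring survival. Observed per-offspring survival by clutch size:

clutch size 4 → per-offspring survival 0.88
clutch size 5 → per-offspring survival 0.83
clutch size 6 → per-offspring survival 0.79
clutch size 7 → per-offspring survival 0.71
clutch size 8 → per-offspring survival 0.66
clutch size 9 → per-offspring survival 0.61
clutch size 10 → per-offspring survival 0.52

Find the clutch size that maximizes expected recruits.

Expected recruits = c × s(c):
  c=4: 4 × 0.88 = 3.520
  c=5: 5 × 0.83 = 4.150
  c=6: 6 × 0.79 = 4.740
  c=7: 7 × 0.71 = 4.970
  c=8: 8 × 0.66 = 5.280
  c=9: 9 × 0.61 = 5.490
  c=10: 10 × 0.52 = 5.200
Maximum at c = 9 (5.490 recruits).

9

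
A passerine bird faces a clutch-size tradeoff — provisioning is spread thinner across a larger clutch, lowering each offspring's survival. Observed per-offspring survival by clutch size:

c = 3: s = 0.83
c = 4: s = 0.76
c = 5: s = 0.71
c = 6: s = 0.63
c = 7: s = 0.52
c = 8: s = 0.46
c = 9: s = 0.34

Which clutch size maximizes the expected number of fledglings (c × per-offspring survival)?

6

Expected fledglings = c × s(c):
  c=3: 3 × 0.83 = 2.490
  c=4: 4 × 0.76 = 3.040
  c=5: 5 × 0.71 = 3.550
  c=6: 6 × 0.63 = 3.780
  c=7: 7 × 0.52 = 3.640
  c=8: 8 × 0.46 = 3.680
  c=9: 9 × 0.34 = 3.060
Maximum at c = 6 (3.780 fledglings).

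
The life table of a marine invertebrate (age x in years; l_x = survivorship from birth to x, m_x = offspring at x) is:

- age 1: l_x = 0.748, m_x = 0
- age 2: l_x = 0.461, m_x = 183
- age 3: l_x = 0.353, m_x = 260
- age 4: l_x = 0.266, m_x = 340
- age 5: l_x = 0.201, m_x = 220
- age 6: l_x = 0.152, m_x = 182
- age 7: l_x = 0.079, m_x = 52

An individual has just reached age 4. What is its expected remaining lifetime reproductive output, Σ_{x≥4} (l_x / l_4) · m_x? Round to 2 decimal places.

l_4 = 0.266. Conditional survival from age 4 to x is l_x / l_4.
  x=4: (0.266/0.266) × 340 = 340.0000
  x=5: (0.201/0.266) × 220 = 166.2406
  x=6: (0.152/0.266) × 182 = 104.0000
  x=7: (0.079/0.266) × 52 = 15.4436
Sum = 340.0000 + 166.2406 + 104.0000 + 15.4436 = 625.6842

625.68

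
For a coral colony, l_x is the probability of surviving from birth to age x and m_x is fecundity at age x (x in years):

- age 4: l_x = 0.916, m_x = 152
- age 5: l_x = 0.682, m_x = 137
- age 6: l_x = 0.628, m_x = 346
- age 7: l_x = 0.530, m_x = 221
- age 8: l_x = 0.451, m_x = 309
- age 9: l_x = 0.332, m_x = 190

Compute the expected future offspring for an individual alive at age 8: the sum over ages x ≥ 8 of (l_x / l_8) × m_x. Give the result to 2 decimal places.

l_8 = 0.451. Conditional survival from age 8 to x is l_x / l_8.
  x=8: (0.451/0.451) × 309 = 309.0000
  x=9: (0.332/0.451) × 190 = 139.8670
Sum = 309.0000 + 139.8670 = 448.8670

448.87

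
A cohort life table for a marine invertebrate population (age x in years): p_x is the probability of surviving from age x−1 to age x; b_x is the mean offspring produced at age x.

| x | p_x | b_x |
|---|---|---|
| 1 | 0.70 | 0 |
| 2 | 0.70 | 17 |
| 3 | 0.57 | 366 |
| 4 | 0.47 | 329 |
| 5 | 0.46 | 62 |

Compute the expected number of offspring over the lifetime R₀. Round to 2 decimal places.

Survivorship from birth: l_x = p_1·p_2·…·p_x.
  l_1 = 0.70000
  l_2 = 0.49000
  l_3 = 0.27930
  l_4 = 0.13127
  l_5 = 0.06038
R₀ = Σ l_x b_x:
  age 1: 0.70000 × 0 = 0.0000
  age 2: 0.49000 × 17 = 8.3300
  age 3: 0.27930 × 366 = 102.2238
  age 4: 0.13127 × 329 = 43.1878
  age 5: 0.06038 × 62 = 3.7436
R₀ = 0.0000 + 8.3300 + 102.2238 + 43.1878 + 3.7436 = 157.4852

157.49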